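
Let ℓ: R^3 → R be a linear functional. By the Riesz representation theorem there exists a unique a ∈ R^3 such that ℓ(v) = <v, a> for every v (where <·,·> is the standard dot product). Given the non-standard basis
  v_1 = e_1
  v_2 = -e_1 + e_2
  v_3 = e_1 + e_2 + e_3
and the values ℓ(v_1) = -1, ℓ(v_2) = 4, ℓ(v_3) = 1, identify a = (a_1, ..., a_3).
a = (-1, 3, -1)

Write a = (a_1, ..., a_3) in the standard basis. For each basis vector v_i, ℓ(v_i) = <v_i, a> is a linear equation in the a_j's. Collect the n equations into a matrix system V a = ℓ, where row i of V is v_i (expressed in the standard basis). Since V is invertible (lower-triangular with 1s on the diagonal, up to permutation), solve by back-substitution:
  V =
[[1, 0, 0],
 [-1, 1, 0],
 [1, 1, 1]]
  V a = (-1, 4, 1)
Solving gives a = (-1, 3, -1).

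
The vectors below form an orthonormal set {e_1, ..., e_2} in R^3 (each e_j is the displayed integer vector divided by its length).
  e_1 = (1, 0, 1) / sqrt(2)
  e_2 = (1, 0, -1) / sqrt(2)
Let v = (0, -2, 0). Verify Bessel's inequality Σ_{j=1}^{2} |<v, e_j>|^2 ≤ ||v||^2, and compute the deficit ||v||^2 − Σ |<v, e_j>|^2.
Σ |<v, e_j>|^2 = 0; ||v||^2 = 4; deficit = 4

Write each e_j = u_j / sqrt(<u_j, u_j>) where u_j is the displayed integer vector. Then <v, e_j> = <v, u_j> / sqrt(<u_j, u_j>), so |<v, e_j>|^2 = <v, u_j>^2 / <u_j, u_j>.
Coefficients: <v, e_1> = 0/sqrt(2), <v, e_2> = 0/sqrt(2).
Square and sum: Σ |<v, e_j>|^2 = 0.
Compute ||v||^2 = v·v = 4.
Deficit = 4 − 0 = 4 ≥ 0, confirming Bessel's inequality. (The deficit equals ||v − Σ <v,e_j> e_j||^2, the squared distance from v to span{e_j}.)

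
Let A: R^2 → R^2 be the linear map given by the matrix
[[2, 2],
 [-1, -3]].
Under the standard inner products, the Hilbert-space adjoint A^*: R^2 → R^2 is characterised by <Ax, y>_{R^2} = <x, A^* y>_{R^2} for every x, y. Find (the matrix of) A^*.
A^* = A^T =
[[2, -1],
 [2, -3]]

For real matrices with standard dot products, the defining identity <Ax, y> = <x, A^* y> gives (Ax)^T y = x^T (A^*) y, i.e. x^T A^T y = x^T (A^*) y. Since this holds for all x, y, we must have A^* = A^T. Therefore
A^* =
[[2, -1],
 [2, -3]].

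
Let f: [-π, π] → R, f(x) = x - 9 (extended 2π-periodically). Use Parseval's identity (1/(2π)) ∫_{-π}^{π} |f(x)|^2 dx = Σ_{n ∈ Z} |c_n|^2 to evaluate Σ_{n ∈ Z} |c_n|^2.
Σ |c_n|^2 = π^2/3 + 81

Expand and integrate term by term over [-π, π]:
  ∫ (x)^2 dx = 1·(2π^3/3); ∫ 2·1·(-9)·x dx = 0 (odd integrand); ∫ (-9)^2 dx = 81·2π.
So (1/(2π)) ∫_{-π}^{π} (x - 9)^2 dx = 1π^2/3 + 81 = π^2/3 + 81.
Parseval ⇒ Σ |c_n|^2 = π^2/3 + 81.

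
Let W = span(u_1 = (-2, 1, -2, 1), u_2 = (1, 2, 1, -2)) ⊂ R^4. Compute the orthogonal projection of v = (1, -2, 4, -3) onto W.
proj_W(v) = (127/42, -17/14, 127/42, -71/42)

Set up U = [u_1 | ... | u_2] ∈ R^(4×2). The projector onto W = col(U) is P = U (U^T U)^(-1) U^T.
Compute U^T U =
  [10, -4]
  [-4, 10],
and U^T v = (-15, 7).
Solve U^T U · c = U^T v for the coefficients: c = (-61/42, 5/42). The projection is proj_W(v) = U c.
Check: (v - proj_W(v)) · u_1 = 0  (should be 0).
Check: (v - proj_W(v)) · u_2 = 0  (should be 0).
Result: proj_W(v) = (127/42, -17/14, 127/42, -71/42).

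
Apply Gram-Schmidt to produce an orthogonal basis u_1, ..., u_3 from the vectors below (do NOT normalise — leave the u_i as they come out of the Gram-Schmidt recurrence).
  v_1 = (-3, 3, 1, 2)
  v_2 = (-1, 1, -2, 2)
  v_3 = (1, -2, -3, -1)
Orthogonal basis:
  u_1 = (-3, 3, 1, 2)
  u_2 = (1/23, -1/23, -54/23, 30/23)
  u_3 = (-143/166, -23/166, -40/83, -70/83)

Apply the Gram-Schmidt recurrence
  u_1 = v_1
  u_i = v_i − Σ_{j<i} ((v_i · u_j) / (u_j · u_j)) · u_j.

Step by step this gives:
  u_1 = (-3, 3, 1, 2)
  u_2 = (1/23, -1/23, -54/23, 30/23)
  u_3 = (-143/166, -23/166, -40/83, -70/83)

Orthogonality check:
  u_2 · u_1 = 0 (should be 0)
  u_3 · u_1 = 0 (should be 0)
  u_3 · u_2 = 0 (should be 0)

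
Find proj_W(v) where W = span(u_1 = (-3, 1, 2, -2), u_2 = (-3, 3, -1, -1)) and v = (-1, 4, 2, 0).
proj_W(v) = (-83/36, 185/108, 13/108, -115/108)

Set up U = [u_1 | ... | u_2] ∈ R^(4×2). The projector onto W = col(U) is P = U (U^T U)^(-1) U^T.
Compute U^T U =
  [18, 12]
  [12, 20],
and U^T v = (11, 13).
Solve U^T U · c = U^T v for the coefficients: c = (8/27, 17/36). The projection is proj_W(v) = U c.
Check: (v - proj_W(v)) · u_1 = 0  (should be 0).
Check: (v - proj_W(v)) · u_2 = 0  (should be 0).
Result: proj_W(v) = (-83/36, 185/108, 13/108, -115/108).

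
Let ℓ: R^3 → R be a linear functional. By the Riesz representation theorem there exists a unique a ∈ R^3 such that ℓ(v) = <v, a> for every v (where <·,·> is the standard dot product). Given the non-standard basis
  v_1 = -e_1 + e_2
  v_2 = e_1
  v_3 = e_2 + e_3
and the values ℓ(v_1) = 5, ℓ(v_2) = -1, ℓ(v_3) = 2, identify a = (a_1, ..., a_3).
a = (-1, 4, -2)

Write a = (a_1, ..., a_3) in the standard basis. For each basis vector v_i, ℓ(v_i) = <v_i, a> is a linear equation in the a_j's. Collect the n equations into a matrix system V a = ℓ, where row i of V is v_i (expressed in the standard basis). Since V is invertible (lower-triangular with 1s on the diagonal, up to permutation), solve by back-substitution:
  V =
[[-1, 1, 0],
 [1, 0, 0],
 [0, 1, 1]]
  V a = (5, -1, 2)
Solving gives a = (-1, 4, -2).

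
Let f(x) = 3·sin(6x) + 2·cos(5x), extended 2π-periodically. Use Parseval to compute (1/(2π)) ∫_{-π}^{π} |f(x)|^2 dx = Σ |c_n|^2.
Σ |c_n|^2 = 13/2

Expand |f|^2 and use orthogonality of {sin(nx), cos(mx)} on [-π, π]:
  ∫_{-π}^{π} sin(nx)^2 dx = π, ∫ cos(mx)^2 dx = π, and cross terms integrate to 0.
So ∫_{-π}^{π} f(x)^2 dx = 3^2 · π + 2^2 · π = (9 + 4)π.
Divide by 2π: (9 + 4)/2 = 13/2.
By Parseval, this equals Σ |c_n|^2.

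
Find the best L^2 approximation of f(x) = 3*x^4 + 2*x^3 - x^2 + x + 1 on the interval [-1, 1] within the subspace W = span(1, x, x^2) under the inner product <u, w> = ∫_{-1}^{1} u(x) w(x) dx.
g(x) = 11*x^2/7 + 11*x/5 + 26/35

The best approximation g ∈ W is the orthogonal projection of f onto W. Writing g = a_0 + a_1 x + a_2 x^2, the coefficients solve the normal equations G · a = b where
  G_{ij} = <φ_i, φ_j> and b_i = <f, φ_i>, with φ_0 = 1, φ_1 = x, φ_2 = x^2.
G =
  [2, 0, 2/3]
  [0, 2/3, 0]
  [2/3, 0, 2/5],
b = (38/15, 22/15, 118/105).
Solving gives a_0 = 26/35, a_1 = 11/5, a_2 = 11/7, so
  g(x) = 11*x^2/7 + 11*x/5 + 26/35.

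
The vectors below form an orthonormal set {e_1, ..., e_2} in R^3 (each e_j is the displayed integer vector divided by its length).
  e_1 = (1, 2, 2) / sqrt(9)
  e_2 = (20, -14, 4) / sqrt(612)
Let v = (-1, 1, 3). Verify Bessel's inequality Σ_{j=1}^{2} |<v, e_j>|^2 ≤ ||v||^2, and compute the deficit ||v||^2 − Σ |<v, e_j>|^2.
Σ |<v, e_j>|^2 = 106/17; ||v||^2 = 11; deficit = 81/17

Write each e_j = u_j / sqrt(<u_j, u_j>) where u_j is the displayed integer vector. Then <v, e_j> = <v, u_j> / sqrt(<u_j, u_j>), so |<v, e_j>|^2 = <v, u_j>^2 / <u_j, u_j>.
Coefficients: <v, e_1> = 7/sqrt(9), <v, e_2> = -22/sqrt(612).
Square and sum: Σ |<v, e_j>|^2 = 106/17.
Compute ||v||^2 = v·v = 11.
Deficit = 11 − 106/17 = 81/17 ≥ 0, confirming Bessel's inequality. (The deficit equals ||v − Σ <v,e_j> e_j||^2, the squared distance from v to span{e_j}.)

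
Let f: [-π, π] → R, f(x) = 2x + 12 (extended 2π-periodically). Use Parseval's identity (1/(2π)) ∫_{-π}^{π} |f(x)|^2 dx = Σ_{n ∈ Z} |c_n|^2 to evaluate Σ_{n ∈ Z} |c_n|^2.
Σ |c_n|^2 = 4π^2/3 + 144

Expand and integrate term by term over [-π, π]:
  ∫ (2x)^2 dx = 4·(2π^3/3); ∫ 2·2·(12)·x dx = 0 (odd integrand); ∫ 12^2 dx = 144·2π.
So (1/(2π)) ∫_{-π}^{π} (2x + 12)^2 dx = 4π^2/3 + 144 = 4π^2/3 + 144.
Parseval ⇒ Σ |c_n|^2 = 4π^2/3 + 144.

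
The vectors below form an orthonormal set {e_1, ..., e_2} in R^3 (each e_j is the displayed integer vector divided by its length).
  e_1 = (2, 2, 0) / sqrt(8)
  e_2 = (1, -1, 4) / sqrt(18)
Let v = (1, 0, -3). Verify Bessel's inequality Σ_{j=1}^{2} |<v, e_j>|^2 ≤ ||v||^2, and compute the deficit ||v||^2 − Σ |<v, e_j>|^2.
Σ |<v, e_j>|^2 = 65/9; ||v||^2 = 10; deficit = 25/9

Write each e_j = u_j / sqrt(<u_j, u_j>) where u_j is the displayed integer vector. Then <v, e_j> = <v, u_j> / sqrt(<u_j, u_j>), so |<v, e_j>|^2 = <v, u_j>^2 / <u_j, u_j>.
Coefficients: <v, e_1> = 2/sqrt(8), <v, e_2> = -11/sqrt(18).
Square and sum: Σ |<v, e_j>|^2 = 65/9.
Compute ||v||^2 = v·v = 10.
Deficit = 10 − 65/9 = 25/9 ≥ 0, confirming Bessel's inequality. (The deficit equals ||v − Σ <v,e_j> e_j||^2, the squared distance from v to span{e_j}.)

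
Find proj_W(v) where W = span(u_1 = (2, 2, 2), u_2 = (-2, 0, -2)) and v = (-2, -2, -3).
proj_W(v) = (-5/2, -2, -5/2)

Set up U = [u_1 | ... | u_2] ∈ R^(3×2). The projector onto W = col(U) is P = U (U^T U)^(-1) U^T.
Compute U^T U =
  [12, -8]
  [-8, 8],
and U^T v = (-14, 10).
Solve U^T U · c = U^T v for the coefficients: c = (-1, 1/4). The projection is proj_W(v) = U c.
Check: (v - proj_W(v)) · u_1 = 0  (should be 0).
Check: (v - proj_W(v)) · u_2 = 0  (should be 0).
Result: proj_W(v) = (-5/2, -2, -5/2).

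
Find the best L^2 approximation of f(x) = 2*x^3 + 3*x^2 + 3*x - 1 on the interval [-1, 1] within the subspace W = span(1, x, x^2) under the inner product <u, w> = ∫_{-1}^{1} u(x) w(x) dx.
g(x) = 3*x^2 + 21*x/5 - 1

The best approximation g ∈ W is the orthogonal projection of f onto W. Writing g = a_0 + a_1 x + a_2 x^2, the coefficients solve the normal equations G · a = b where
  G_{ij} = <φ_i, φ_j> and b_i = <f, φ_i>, with φ_0 = 1, φ_1 = x, φ_2 = x^2.
G =
  [2, 0, 2/3]
  [0, 2/3, 0]
  [2/3, 0, 2/5],
b = (0, 14/5, 8/15).
Solving gives a_0 = -1, a_1 = 21/5, a_2 = 3, so
  g(x) = 3*x^2 + 21*x/5 - 1.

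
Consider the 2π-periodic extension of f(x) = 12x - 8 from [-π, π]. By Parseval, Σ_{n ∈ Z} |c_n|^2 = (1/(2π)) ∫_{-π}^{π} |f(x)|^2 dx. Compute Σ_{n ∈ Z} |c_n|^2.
Σ |c_n|^2 = 48π^2 + 64

Expand and integrate term by term over [-π, π]:
  ∫ (12x)^2 dx = 144·(2π^3/3); ∫ 2·12·(-8)·x dx = 0 (odd integrand); ∫ (-8)^2 dx = 64·2π.
So (1/(2π)) ∫_{-π}^{π} (12x - 8)^2 dx = 144π^2/3 + 64 = 48π^2 + 64.
Parseval ⇒ Σ |c_n|^2 = 48π^2 + 64.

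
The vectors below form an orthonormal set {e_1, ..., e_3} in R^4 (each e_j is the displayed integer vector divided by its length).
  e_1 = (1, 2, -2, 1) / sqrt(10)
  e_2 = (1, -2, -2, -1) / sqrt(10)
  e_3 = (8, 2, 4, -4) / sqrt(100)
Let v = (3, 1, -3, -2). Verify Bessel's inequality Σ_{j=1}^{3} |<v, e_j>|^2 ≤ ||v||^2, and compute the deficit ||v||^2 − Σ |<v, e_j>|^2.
Σ |<v, e_j>|^2 = 526/25; ||v||^2 = 23; deficit = 49/25

Write each e_j = u_j / sqrt(<u_j, u_j>) where u_j is the displayed integer vector. Then <v, e_j> = <v, u_j> / sqrt(<u_j, u_j>), so |<v, e_j>|^2 = <v, u_j>^2 / <u_j, u_j>.
Coefficients: <v, e_1> = 9/sqrt(10), <v, e_2> = 9/sqrt(10), <v, e_3> = 22/sqrt(100).
Square and sum: Σ |<v, e_j>|^2 = 526/25.
Compute ||v||^2 = v·v = 23.
Deficit = 23 − 526/25 = 49/25 ≥ 0, confirming Bessel's inequality. (The deficit equals ||v − Σ <v,e_j> e_j||^2, the squared distance from v to span{e_j}.)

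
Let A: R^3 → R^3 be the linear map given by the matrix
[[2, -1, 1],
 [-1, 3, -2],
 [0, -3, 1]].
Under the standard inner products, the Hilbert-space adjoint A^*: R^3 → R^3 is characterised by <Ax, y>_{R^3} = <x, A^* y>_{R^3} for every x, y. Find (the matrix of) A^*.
A^* = A^T =
[[2, -1, 0],
 [-1, 3, -3],
 [1, -2, 1]]

For real matrices with standard dot products, the defining identity <Ax, y> = <x, A^* y> gives (Ax)^T y = x^T (A^*) y, i.e. x^T A^T y = x^T (A^*) y. Since this holds for all x, y, we must have A^* = A^T. Therefore
A^* =
[[2, -1, 0],
 [-1, 3, -3],
 [1, -2, 1]].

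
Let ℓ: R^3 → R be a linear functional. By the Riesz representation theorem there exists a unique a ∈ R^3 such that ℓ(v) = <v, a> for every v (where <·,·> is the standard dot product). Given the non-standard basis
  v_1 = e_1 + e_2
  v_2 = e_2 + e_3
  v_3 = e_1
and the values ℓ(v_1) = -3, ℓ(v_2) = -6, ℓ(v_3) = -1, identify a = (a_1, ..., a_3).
a = (-1, -2, -4)

Write a = (a_1, ..., a_3) in the standard basis. For each basis vector v_i, ℓ(v_i) = <v_i, a> is a linear equation in the a_j's. Collect the n equations into a matrix system V a = ℓ, where row i of V is v_i (expressed in the standard basis). Since V is invertible (lower-triangular with 1s on the diagonal, up to permutation), solve by back-substitution:
  V =
[[1, 1, 0],
 [0, 1, 1],
 [1, 0, 0]]
  V a = (-3, -6, -1)
Solving gives a = (-1, -2, -4).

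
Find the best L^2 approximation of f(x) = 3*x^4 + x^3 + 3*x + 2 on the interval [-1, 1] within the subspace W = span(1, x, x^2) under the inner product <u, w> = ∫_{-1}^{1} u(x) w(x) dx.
g(x) = 18*x^2/7 + 18*x/5 + 61/35

The best approximation g ∈ W is the orthogonal projection of f onto W. Writing g = a_0 + a_1 x + a_2 x^2, the coefficients solve the normal equations G · a = b where
  G_{ij} = <φ_i, φ_j> and b_i = <f, φ_i>, with φ_0 = 1, φ_1 = x, φ_2 = x^2.
G =
  [2, 0, 2/3]
  [0, 2/3, 0]
  [2/3, 0, 2/5],
b = (26/5, 12/5, 46/21).
Solving gives a_0 = 61/35, a_1 = 18/5, a_2 = 18/7, so
  g(x) = 18*x^2/7 + 18*x/5 + 61/35.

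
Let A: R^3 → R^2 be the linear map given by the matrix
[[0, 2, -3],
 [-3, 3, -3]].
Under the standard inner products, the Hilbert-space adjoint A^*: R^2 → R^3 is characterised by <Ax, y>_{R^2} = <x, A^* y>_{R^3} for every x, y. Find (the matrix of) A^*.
A^* = A^T =
[[0, -3],
 [2, 3],
 [-3, -3]]

For real matrices with standard dot products, the defining identity <Ax, y> = <x, A^* y> gives (Ax)^T y = x^T (A^*) y, i.e. x^T A^T y = x^T (A^*) y. Since this holds for all x, y, we must have A^* = A^T. Therefore
A^* =
[[0, -3],
 [2, 3],
 [-3, -3]].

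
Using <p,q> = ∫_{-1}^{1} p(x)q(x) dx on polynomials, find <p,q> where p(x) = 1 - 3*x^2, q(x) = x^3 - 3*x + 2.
<p,q> = 0

Expand the product: p(x)·q(x) = -3*x^5 + 10*x^3 - 6*x^2 - 3*x + 2.
∫_{-1}^{1} of each monomial x^k gives [2/(k+1) if k even, 0 if k odd]. Integrating term-by-term (or equivalently evaluating the antiderivative F(x) = -x^6/2 + 5*x^4/2 - 2*x^3 - 3*x^2/2 + 2*x at the endpoints):
  F(1) − F(−1) = 1/2 − (1/2) = 0.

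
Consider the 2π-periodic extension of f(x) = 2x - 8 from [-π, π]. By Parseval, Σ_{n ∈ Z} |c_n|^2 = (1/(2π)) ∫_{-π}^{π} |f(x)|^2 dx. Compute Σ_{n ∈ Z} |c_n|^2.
Σ |c_n|^2 = 4π^2/3 + 64

Expand and integrate term by term over [-π, π]:
  ∫ (2x)^2 dx = 4·(2π^3/3); ∫ 2·2·(-8)·x dx = 0 (odd integrand); ∫ (-8)^2 dx = 64·2π.
So (1/(2π)) ∫_{-π}^{π} (2x - 8)^2 dx = 4π^2/3 + 64 = 4π^2/3 + 64.
Parseval ⇒ Σ |c_n|^2 = 4π^2/3 + 64.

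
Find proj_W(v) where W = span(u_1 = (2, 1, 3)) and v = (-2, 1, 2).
proj_W(v) = (3/7, 3/14, 9/14)

Set up U = [u_1 | ... | u_1] ∈ R^(3×1). The projector onto W = col(U) is P = U (U^T U)^(-1) U^T.
Compute U^T U =
  [14],
and U^T v = (3).
Solve U^T U · c = U^T v for the coefficients: c = (3/14). The projection is proj_W(v) = U c.
Check: (v - proj_W(v)) · u_1 = 0  (should be 0).
Result: proj_W(v) = (3/7, 3/14, 9/14).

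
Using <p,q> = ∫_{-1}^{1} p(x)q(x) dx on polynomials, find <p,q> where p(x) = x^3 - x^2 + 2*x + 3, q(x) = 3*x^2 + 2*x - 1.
<p,q> = 44/15

Expand the product: p(x)·q(x) = 3*x^5 - x^4 + 3*x^3 + 14*x^2 + 4*x - 3.
∫_{-1}^{1} of each monomial x^k gives [2/(k+1) if k even, 0 if k odd]. Integrating term-by-term (or equivalently evaluating the antiderivative F(x) = x^6/2 - x^5/5 + 3*x^4/4 + 14*x^3/3 + 2*x^2 - 3*x at the endpoints):
  F(1) − F(−1) = 283/60 − (107/60) = 44/15.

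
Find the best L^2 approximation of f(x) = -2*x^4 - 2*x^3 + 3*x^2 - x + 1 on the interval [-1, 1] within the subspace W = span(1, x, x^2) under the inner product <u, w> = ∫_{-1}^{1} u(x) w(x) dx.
g(x) = 9*x^2/7 - 11*x/5 + 41/35

The best approximation g ∈ W is the orthogonal projection of f onto W. Writing g = a_0 + a_1 x + a_2 x^2, the coefficients solve the normal equations G · a = b where
  G_{ij} = <φ_i, φ_j> and b_i = <f, φ_i>, with φ_0 = 1, φ_1 = x, φ_2 = x^2.
G =
  [2, 0, 2/3]
  [0, 2/3, 0]
  [2/3, 0, 2/5],
b = (16/5, -22/15, 136/105).
Solving gives a_0 = 41/35, a_1 = -11/5, a_2 = 9/7, so
  g(x) = 9*x^2/7 - 11*x/5 + 41/35.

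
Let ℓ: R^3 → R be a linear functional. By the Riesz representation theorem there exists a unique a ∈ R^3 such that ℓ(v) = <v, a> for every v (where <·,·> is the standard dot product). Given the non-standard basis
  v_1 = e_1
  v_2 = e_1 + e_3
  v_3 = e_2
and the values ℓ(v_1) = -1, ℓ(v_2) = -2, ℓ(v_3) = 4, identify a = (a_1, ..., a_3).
a = (-1, 4, -1)

Write a = (a_1, ..., a_3) in the standard basis. For each basis vector v_i, ℓ(v_i) = <v_i, a> is a linear equation in the a_j's. Collect the n equations into a matrix system V a = ℓ, where row i of V is v_i (expressed in the standard basis). Since V is invertible (lower-triangular with 1s on the diagonal, up to permutation), solve by back-substitution:
  V =
[[1, 0, 0],
 [1, 0, 1],
 [0, 1, 0]]
  V a = (-1, -2, 4)
Solving gives a = (-1, 4, -1).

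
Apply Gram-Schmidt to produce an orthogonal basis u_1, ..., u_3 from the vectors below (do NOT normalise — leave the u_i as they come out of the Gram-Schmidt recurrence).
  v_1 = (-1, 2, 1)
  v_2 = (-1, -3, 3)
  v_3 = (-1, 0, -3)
Orthogonal basis:
  u_1 = (-1, 2, 1)
  u_2 = (-4/3, -7/3, 10/3)
  u_3 = (-108/55, -24/55, -12/11)

Apply the Gram-Schmidt recurrence
  u_1 = v_1
  u_i = v_i − Σ_{j<i} ((v_i · u_j) / (u_j · u_j)) · u_j.

Step by step this gives:
  u_1 = (-1, 2, 1)
  u_2 = (-4/3, -7/3, 10/3)
  u_3 = (-108/55, -24/55, -12/11)

Orthogonality check:
  u_2 · u_1 = 0 (should be 0)
  u_3 · u_1 = 0 (should be 0)
  u_3 · u_2 = 0 (should be 0)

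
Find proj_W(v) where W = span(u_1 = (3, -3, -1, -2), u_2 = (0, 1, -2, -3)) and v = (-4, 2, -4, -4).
proj_W(v) = (-194/99, 1118/297, -878/297, -1220/297)

Set up U = [u_1 | ... | u_2] ∈ R^(4×2). The projector onto W = col(U) is P = U (U^T U)^(-1) U^T.
Compute U^T U =
  [23, 5]
  [5, 14],
and U^T v = (-6, 22).
Solve U^T U · c = U^T v for the coefficients: c = (-194/297, 536/297). The projection is proj_W(v) = U c.
Check: (v - proj_W(v)) · u_1 = 0  (should be 0).
Check: (v - proj_W(v)) · u_2 = 0  (should be 0).
Result: proj_W(v) = (-194/99, 1118/297, -878/297, -1220/297).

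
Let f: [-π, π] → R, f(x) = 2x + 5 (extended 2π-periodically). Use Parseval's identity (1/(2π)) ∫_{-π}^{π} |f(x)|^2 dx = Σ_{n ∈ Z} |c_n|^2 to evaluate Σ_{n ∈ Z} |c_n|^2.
Σ |c_n|^2 = 4π^2/3 + 25

Expand and integrate term by term over [-π, π]:
  ∫ (2x)^2 dx = 4·(2π^3/3); ∫ 2·2·(5)·x dx = 0 (odd integrand); ∫ 5^2 dx = 25·2π.
So (1/(2π)) ∫_{-π}^{π} (2x + 5)^2 dx = 4π^2/3 + 25 = 4π^2/3 + 25.
Parseval ⇒ Σ |c_n|^2 = 4π^2/3 + 25.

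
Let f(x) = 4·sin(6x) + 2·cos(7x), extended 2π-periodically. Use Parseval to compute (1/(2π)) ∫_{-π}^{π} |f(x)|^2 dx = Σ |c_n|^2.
Σ |c_n|^2 = 10

Expand |f|^2 and use orthogonality of {sin(nx), cos(mx)} on [-π, π]:
  ∫_{-π}^{π} sin(nx)^2 dx = π, ∫ cos(mx)^2 dx = π, and cross terms integrate to 0.
So ∫_{-π}^{π} f(x)^2 dx = 4^2 · π + 2^2 · π = (16 + 4)π.
Divide by 2π: (16 + 4)/2 = 10.
By Parseval, this equals Σ |c_n|^2.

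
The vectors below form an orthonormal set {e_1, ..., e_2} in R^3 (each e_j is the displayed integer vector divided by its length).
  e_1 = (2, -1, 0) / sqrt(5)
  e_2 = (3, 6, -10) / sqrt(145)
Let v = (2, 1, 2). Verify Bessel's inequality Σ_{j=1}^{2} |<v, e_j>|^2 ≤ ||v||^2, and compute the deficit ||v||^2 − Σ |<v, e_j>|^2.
Σ |<v, e_j>|^2 = 65/29; ||v||^2 = 9; deficit = 196/29

Write each e_j = u_j / sqrt(<u_j, u_j>) where u_j is the displayed integer vector. Then <v, e_j> = <v, u_j> / sqrt(<u_j, u_j>), so |<v, e_j>|^2 = <v, u_j>^2 / <u_j, u_j>.
Coefficients: <v, e_1> = 3/sqrt(5), <v, e_2> = -8/sqrt(145).
Square and sum: Σ |<v, e_j>|^2 = 65/29.
Compute ||v||^2 = v·v = 9.
Deficit = 9 − 65/29 = 196/29 ≥ 0, confirming Bessel's inequality. (The deficit equals ||v − Σ <v,e_j> e_j||^2, the squared distance from v to span{e_j}.)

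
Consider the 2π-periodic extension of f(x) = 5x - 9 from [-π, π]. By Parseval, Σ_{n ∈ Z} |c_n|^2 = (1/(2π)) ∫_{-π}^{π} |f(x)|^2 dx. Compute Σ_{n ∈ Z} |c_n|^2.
Σ |c_n|^2 = 25π^2/3 + 81

Expand and integrate term by term over [-π, π]:
  ∫ (5x)^2 dx = 25·(2π^3/3); ∫ 2·5·(-9)·x dx = 0 (odd integrand); ∫ (-9)^2 dx = 81·2π.
So (1/(2π)) ∫_{-π}^{π} (5x - 9)^2 dx = 25π^2/3 + 81 = 25π^2/3 + 81.
Parseval ⇒ Σ |c_n|^2 = 25π^2/3 + 81.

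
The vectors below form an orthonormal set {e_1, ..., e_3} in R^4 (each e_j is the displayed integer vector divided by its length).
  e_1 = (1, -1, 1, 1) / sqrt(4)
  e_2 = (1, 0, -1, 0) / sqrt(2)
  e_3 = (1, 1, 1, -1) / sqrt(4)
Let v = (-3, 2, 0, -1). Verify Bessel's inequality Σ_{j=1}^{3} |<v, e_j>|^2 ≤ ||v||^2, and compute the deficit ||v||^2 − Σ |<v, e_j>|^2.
Σ |<v, e_j>|^2 = 27/2; ||v||^2 = 14; deficit = 1/2

Write each e_j = u_j / sqrt(<u_j, u_j>) where u_j is the displayed integer vector. Then <v, e_j> = <v, u_j> / sqrt(<u_j, u_j>), so |<v, e_j>|^2 = <v, u_j>^2 / <u_j, u_j>.
Coefficients: <v, e_1> = -6/sqrt(4), <v, e_2> = -3/sqrt(2), <v, e_3> = 0/sqrt(4).
Square and sum: Σ |<v, e_j>|^2 = 27/2.
Compute ||v||^2 = v·v = 14.
Deficit = 14 − 27/2 = 1/2 ≥ 0, confirming Bessel's inequality. (The deficit equals ||v − Σ <v,e_j> e_j||^2, the squared distance from v to span{e_j}.)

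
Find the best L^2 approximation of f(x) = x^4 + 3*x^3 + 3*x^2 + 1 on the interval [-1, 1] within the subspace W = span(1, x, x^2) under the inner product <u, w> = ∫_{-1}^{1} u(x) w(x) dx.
g(x) = 27*x^2/7 + 9*x/5 + 32/35

The best approximation g ∈ W is the orthogonal projection of f onto W. Writing g = a_0 + a_1 x + a_2 x^2, the coefficients solve the normal equations G · a = b where
  G_{ij} = <φ_i, φ_j> and b_i = <f, φ_i>, with φ_0 = 1, φ_1 = x, φ_2 = x^2.
G =
  [2, 0, 2/3]
  [0, 2/3, 0]
  [2/3, 0, 2/5],
b = (22/5, 6/5, 226/105).
Solving gives a_0 = 32/35, a_1 = 9/5, a_2 = 27/7, so
  g(x) = 27*x^2/7 + 9*x/5 + 32/35.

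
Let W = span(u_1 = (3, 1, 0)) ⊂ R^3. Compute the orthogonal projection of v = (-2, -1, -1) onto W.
proj_W(v) = (-21/10, -7/10, 0)

Set up U = [u_1 | ... | u_1] ∈ R^(3×1). The projector onto W = col(U) is P = U (U^T U)^(-1) U^T.
Compute U^T U =
  [10],
and U^T v = (-7).
Solve U^T U · c = U^T v for the coefficients: c = (-7/10). The projection is proj_W(v) = U c.
Check: (v - proj_W(v)) · u_1 = 0  (should be 0).
Result: proj_W(v) = (-21/10, -7/10, 0).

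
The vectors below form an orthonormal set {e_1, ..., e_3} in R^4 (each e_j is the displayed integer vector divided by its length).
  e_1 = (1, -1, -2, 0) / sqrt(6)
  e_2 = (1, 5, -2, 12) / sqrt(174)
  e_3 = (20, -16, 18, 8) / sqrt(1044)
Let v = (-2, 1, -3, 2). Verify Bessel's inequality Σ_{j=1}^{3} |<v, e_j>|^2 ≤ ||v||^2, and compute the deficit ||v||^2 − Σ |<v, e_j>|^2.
Σ |<v, e_j>|^2 = 146/9; ||v||^2 = 18; deficit = 16/9

Write each e_j = u_j / sqrt(<u_j, u_j>) where u_j is the displayed integer vector. Then <v, e_j> = <v, u_j> / sqrt(<u_j, u_j>), so |<v, e_j>|^2 = <v, u_j>^2 / <u_j, u_j>.
Coefficients: <v, e_1> = 3/sqrt(6), <v, e_2> = 33/sqrt(174), <v, e_3> = -94/sqrt(1044).
Square and sum: Σ |<v, e_j>|^2 = 146/9.
Compute ||v||^2 = v·v = 18.
Deficit = 18 − 146/9 = 16/9 ≥ 0, confirming Bessel's inequality. (The deficit equals ||v − Σ <v,e_j> e_j||^2, the squared distance from v to span{e_j}.)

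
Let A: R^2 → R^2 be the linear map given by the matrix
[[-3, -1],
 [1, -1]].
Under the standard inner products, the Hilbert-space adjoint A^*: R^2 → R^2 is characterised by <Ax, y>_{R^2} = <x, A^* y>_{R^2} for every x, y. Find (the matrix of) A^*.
A^* = A^T =
[[-3, 1],
 [-1, -1]]

For real matrices with standard dot products, the defining identity <Ax, y> = <x, A^* y> gives (Ax)^T y = x^T (A^*) y, i.e. x^T A^T y = x^T (A^*) y. Since this holds for all x, y, we must have A^* = A^T. Therefore
A^* =
[[-3, 1],
 [-1, -1]].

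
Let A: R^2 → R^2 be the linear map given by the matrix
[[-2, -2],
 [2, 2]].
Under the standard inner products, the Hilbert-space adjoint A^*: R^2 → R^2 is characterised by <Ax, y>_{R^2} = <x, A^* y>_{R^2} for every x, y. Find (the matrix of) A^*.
A^* = A^T =
[[-2, 2],
 [-2, 2]]

For real matrices with standard dot products, the defining identity <Ax, y> = <x, A^* y> gives (Ax)^T y = x^T (A^*) y, i.e. x^T A^T y = x^T (A^*) y. Since this holds for all x, y, we must have A^* = A^T. Therefore
A^* =
[[-2, 2],
 [-2, 2]].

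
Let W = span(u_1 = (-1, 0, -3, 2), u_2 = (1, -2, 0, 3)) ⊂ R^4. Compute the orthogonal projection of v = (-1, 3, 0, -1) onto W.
proj_W(v) = (-1, 30/19, -12/19, -37/19)

Set up U = [u_1 | ... | u_2] ∈ R^(4×2). The projector onto W = col(U) is P = U (U^T U)^(-1) U^T.
Compute U^T U =
  [14, 5]
  [5, 14],
and U^T v = (-1, -10).
Solve U^T U · c = U^T v for the coefficients: c = (4/19, -15/19). The projection is proj_W(v) = U c.
Check: (v - proj_W(v)) · u_1 = 0  (should be 0).
Check: (v - proj_W(v)) · u_2 = 0  (should be 0).
Result: proj_W(v) = (-1, 30/19, -12/19, -37/19).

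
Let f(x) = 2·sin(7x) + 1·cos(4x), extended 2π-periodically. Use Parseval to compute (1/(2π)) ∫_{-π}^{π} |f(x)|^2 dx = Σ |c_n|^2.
Σ |c_n|^2 = 5/2

Expand |f|^2 and use orthogonality of {sin(nx), cos(mx)} on [-π, π]:
  ∫_{-π}^{π} sin(nx)^2 dx = π, ∫ cos(mx)^2 dx = π, and cross terms integrate to 0.
So ∫_{-π}^{π} f(x)^2 dx = 2^2 · π + 1^2 · π = (4 + 1)π.
Divide by 2π: (4 + 1)/2 = 5/2.
By Parseval, this equals Σ |c_n|^2.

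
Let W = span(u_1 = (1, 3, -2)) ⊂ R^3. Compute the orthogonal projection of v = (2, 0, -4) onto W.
proj_W(v) = (5/7, 15/7, -10/7)

Set up U = [u_1 | ... | u_1] ∈ R^(3×1). The projector onto W = col(U) is P = U (U^T U)^(-1) U^T.
Compute U^T U =
  [14],
and U^T v = (10).
Solve U^T U · c = U^T v for the coefficients: c = (5/7). The projection is proj_W(v) = U c.
Check: (v - proj_W(v)) · u_1 = 0  (should be 0).
Result: proj_W(v) = (5/7, 15/7, -10/7).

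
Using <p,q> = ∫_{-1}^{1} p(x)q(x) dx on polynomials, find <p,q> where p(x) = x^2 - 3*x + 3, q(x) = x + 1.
<p,q> = 14/3

Expand the product: p(x)·q(x) = x^3 - 2*x^2 + 3.
∫_{-1}^{1} of each monomial x^k gives [2/(k+1) if k even, 0 if k odd]. Integrating term-by-term (or equivalently evaluating the antiderivative F(x) = x^4/4 - 2*x^3/3 + 3*x at the endpoints):
  F(1) − F(−1) = 31/12 − (-25/12) = 14/3.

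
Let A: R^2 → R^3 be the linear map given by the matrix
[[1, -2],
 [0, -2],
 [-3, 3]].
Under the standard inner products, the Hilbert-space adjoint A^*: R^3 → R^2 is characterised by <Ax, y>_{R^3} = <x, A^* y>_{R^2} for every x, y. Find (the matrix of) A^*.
A^* = A^T =
[[1, 0, -3],
 [-2, -2, 3]]

For real matrices with standard dot products, the defining identity <Ax, y> = <x, A^* y> gives (Ax)^T y = x^T (A^*) y, i.e. x^T A^T y = x^T (A^*) y. Since this holds for all x, y, we must have A^* = A^T. Therefore
A^* =
[[1, 0, -3],
 [-2, -2, 3]].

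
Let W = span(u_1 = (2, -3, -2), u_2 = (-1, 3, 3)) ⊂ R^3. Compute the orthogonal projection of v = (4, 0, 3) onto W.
proj_W(v) = (127/34, -6/17, 111/34)

Set up U = [u_1 | ... | u_2] ∈ R^(3×2). The projector onto W = col(U) is P = U (U^T U)^(-1) U^T.
Compute U^T U =
  [17, -17]
  [-17, 19],
and U^T v = (2, 5).
Solve U^T U · c = U^T v for the coefficients: c = (123/34, 7/2). The projection is proj_W(v) = U c.
Check: (v - proj_W(v)) · u_1 = 0  (should be 0).
Check: (v - proj_W(v)) · u_2 = 0  (should be 0).
Result: proj_W(v) = (127/34, -6/17, 111/34).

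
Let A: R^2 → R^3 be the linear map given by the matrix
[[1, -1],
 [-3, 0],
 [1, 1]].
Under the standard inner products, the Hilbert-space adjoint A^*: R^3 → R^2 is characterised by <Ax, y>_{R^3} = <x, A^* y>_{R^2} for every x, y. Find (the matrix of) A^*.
A^* = A^T =
[[1, -3, 1],
 [-1, 0, 1]]

For real matrices with standard dot products, the defining identity <Ax, y> = <x, A^* y> gives (Ax)^T y = x^T (A^*) y, i.e. x^T A^T y = x^T (A^*) y. Since this holds for all x, y, we must have A^* = A^T. Therefore
A^* =
[[1, -3, 1],
 [-1, 0, 1]].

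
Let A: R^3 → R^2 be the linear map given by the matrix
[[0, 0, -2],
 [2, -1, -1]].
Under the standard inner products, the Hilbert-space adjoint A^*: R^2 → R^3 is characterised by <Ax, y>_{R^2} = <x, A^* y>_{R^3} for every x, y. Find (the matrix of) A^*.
A^* = A^T =
[[0, 2],
 [0, -1],
 [-2, -1]]

For real matrices with standard dot products, the defining identity <Ax, y> = <x, A^* y> gives (Ax)^T y = x^T (A^*) y, i.e. x^T A^T y = x^T (A^*) y. Since this holds for all x, y, we must have A^* = A^T. Therefore
A^* =
[[0, 2],
 [0, -1],
 [-2, -1]].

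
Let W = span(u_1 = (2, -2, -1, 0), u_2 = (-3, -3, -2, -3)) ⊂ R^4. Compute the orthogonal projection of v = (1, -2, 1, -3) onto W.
proj_W(v) = (6/55, -102/55, -59/55, -48/55)

Set up U = [u_1 | ... | u_2] ∈ R^(4×2). The projector onto W = col(U) is P = U (U^T U)^(-1) U^T.
Compute U^T U =
  [9, 2]
  [2, 31],
and U^T v = (5, 10).
Solve U^T U · c = U^T v for the coefficients: c = (27/55, 16/55). The projection is proj_W(v) = U c.
Check: (v - proj_W(v)) · u_1 = 0  (should be 0).
Check: (v - proj_W(v)) · u_2 = 0  (should be 0).
Result: proj_W(v) = (6/55, -102/55, -59/55, -48/55).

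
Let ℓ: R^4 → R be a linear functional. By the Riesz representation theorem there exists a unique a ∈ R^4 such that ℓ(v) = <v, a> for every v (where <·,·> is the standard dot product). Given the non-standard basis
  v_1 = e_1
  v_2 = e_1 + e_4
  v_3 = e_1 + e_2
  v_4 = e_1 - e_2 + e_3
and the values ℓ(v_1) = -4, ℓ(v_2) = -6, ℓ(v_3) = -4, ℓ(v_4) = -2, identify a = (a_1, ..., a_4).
a = (-4, 0, 2, -2)

Write a = (a_1, ..., a_4) in the standard basis. For each basis vector v_i, ℓ(v_i) = <v_i, a> is a linear equation in the a_j's. Collect the n equations into a matrix system V a = ℓ, where row i of V is v_i (expressed in the standard basis). Since V is invertible (lower-triangular with 1s on the diagonal, up to permutation), solve by back-substitution:
  V =
[[1, 0, 0, 0],
 [1, 0, 0, 1],
 [1, 1, 0, 0],
 [1, -1, 1, 0]]
  V a = (-4, -6, -4, -2)
Solving gives a = (-4, 0, 2, -2).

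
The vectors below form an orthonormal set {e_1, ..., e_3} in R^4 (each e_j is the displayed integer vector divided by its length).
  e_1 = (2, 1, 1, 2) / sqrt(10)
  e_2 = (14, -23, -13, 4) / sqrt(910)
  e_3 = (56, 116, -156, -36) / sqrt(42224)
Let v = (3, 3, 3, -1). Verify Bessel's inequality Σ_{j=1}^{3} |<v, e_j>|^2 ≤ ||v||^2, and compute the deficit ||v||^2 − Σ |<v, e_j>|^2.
Σ |<v, e_j>|^2 = 451/29; ||v||^2 = 28; deficit = 361/29

Write each e_j = u_j / sqrt(<u_j, u_j>) where u_j is the displayed integer vector. Then <v, e_j> = <v, u_j> / sqrt(<u_j, u_j>), so |<v, e_j>|^2 = <v, u_j>^2 / <u_j, u_j>.
Coefficients: <v, e_1> = 10/sqrt(10), <v, e_2> = -70/sqrt(910), <v, e_3> = 84/sqrt(42224).
Square and sum: Σ |<v, e_j>|^2 = 451/29.
Compute ||v||^2 = v·v = 28.
Deficit = 28 − 451/29 = 361/29 ≥ 0, confirming Bessel's inequality. (The deficit equals ||v − Σ <v,e_j> e_j||^2, the squared distance from v to span{e_j}.)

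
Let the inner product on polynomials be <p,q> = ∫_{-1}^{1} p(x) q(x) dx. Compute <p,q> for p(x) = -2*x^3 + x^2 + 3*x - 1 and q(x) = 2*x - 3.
<p,q> = 32/5

Expand the product: p(x)·q(x) = -4*x^4 + 8*x^3 + 3*x^2 - 11*x + 3.
∫_{-1}^{1} of each monomial x^k gives [2/(k+1) if k even, 0 if k odd]. Integrating term-by-term (or equivalently evaluating the antiderivative F(x) = -4*x^5/5 + 2*x^4 + x^3 - 11*x^2/2 + 3*x at the endpoints):
  F(1) − F(−1) = -3/10 − (-67/10) = 32/5.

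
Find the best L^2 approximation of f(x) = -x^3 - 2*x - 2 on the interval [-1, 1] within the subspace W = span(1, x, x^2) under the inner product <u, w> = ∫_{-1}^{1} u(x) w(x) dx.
g(x) = -13*x/5 - 2

The best approximation g ∈ W is the orthogonal projection of f onto W. Writing g = a_0 + a_1 x + a_2 x^2, the coefficients solve the normal equations G · a = b where
  G_{ij} = <φ_i, φ_j> and b_i = <f, φ_i>, with φ_0 = 1, φ_1 = x, φ_2 = x^2.
G =
  [2, 0, 2/3]
  [0, 2/3, 0]
  [2/3, 0, 2/5],
b = (-4, -26/15, -4/3).
Solving gives a_0 = -2, a_1 = -13/5, a_2 = 0, so
  g(x) = -13*x/5 - 2.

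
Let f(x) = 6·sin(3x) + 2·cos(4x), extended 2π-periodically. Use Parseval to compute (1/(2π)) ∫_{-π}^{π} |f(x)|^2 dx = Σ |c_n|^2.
Σ |c_n|^2 = 20

Expand |f|^2 and use orthogonality of {sin(nx), cos(mx)} on [-π, π]:
  ∫_{-π}^{π} sin(nx)^2 dx = π, ∫ cos(mx)^2 dx = π, and cross terms integrate to 0.
So ∫_{-π}^{π} f(x)^2 dx = 6^2 · π + 2^2 · π = (36 + 4)π.
Divide by 2π: (36 + 4)/2 = 20.
By Parseval, this equals Σ |c_n|^2.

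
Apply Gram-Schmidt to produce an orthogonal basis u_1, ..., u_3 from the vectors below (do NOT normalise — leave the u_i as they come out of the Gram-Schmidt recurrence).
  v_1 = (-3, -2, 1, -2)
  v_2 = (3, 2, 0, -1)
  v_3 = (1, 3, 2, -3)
Orthogonal basis:
  u_1 = (-3, -2, 1, -2)
  u_2 = (7/6, 7/9, 11/18, -20/9)
  u_3 = (-130/131, 219/131, 144/131, 48/131)

Apply the Gram-Schmidt recurrence
  u_1 = v_1
  u_i = v_i − Σ_{j<i} ((v_i · u_j) / (u_j · u_j)) · u_j.

Step by step this gives:
  u_1 = (-3, -2, 1, -2)
  u_2 = (7/6, 7/9, 11/18, -20/9)
  u_3 = (-130/131, 219/131, 144/131, 48/131)

Orthogonality check:
  u_2 · u_1 = 0 (should be 0)
  u_3 · u_1 = 0 (should be 0)
  u_3 · u_2 = 0 (should be 0)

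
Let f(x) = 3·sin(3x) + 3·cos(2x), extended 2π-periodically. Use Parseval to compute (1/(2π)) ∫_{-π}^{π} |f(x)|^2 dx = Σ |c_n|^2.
Σ |c_n|^2 = 9

Expand |f|^2 and use orthogonality of {sin(nx), cos(mx)} on [-π, π]:
  ∫_{-π}^{π} sin(nx)^2 dx = π, ∫ cos(mx)^2 dx = π, and cross terms integrate to 0.
So ∫_{-π}^{π} f(x)^2 dx = 3^2 · π + 3^2 · π = (9 + 9)π.
Divide by 2π: (9 + 9)/2 = 9.
By Parseval, this equals Σ |c_n|^2.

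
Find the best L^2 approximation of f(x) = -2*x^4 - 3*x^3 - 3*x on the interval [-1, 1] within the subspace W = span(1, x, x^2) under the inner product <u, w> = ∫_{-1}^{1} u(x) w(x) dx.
g(x) = -12*x^2/7 - 24*x/5 + 6/35

The best approximation g ∈ W is the orthogonal projection of f onto W. Writing g = a_0 + a_1 x + a_2 x^2, the coefficients solve the normal equations G · a = b where
  G_{ij} = <φ_i, φ_j> and b_i = <f, φ_i>, with φ_0 = 1, φ_1 = x, φ_2 = x^2.
G =
  [2, 0, 2/3]
  [0, 2/3, 0]
  [2/3, 0, 2/5],
b = (-4/5, -16/5, -4/7).
Solving gives a_0 = 6/35, a_1 = -24/5, a_2 = -12/7, so
  g(x) = -12*x^2/7 - 24*x/5 + 6/35.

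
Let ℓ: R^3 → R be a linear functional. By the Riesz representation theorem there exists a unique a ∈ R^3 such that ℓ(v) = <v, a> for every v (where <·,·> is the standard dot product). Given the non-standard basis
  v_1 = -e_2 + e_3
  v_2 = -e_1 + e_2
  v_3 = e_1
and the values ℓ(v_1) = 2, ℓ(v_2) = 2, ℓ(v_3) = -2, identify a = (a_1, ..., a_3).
a = (-2, 0, 2)

Write a = (a_1, ..., a_3) in the standard basis. For each basis vector v_i, ℓ(v_i) = <v_i, a> is a linear equation in the a_j's. Collect the n equations into a matrix system V a = ℓ, where row i of V is v_i (expressed in the standard basis). Since V is invertible (lower-triangular with 1s on the diagonal, up to permutation), solve by back-substitution:
  V =
[[0, -1, 1],
 [-1, 1, 0],
 [1, 0, 0]]
  V a = (2, 2, -2)
Solving gives a = (-2, 0, 2).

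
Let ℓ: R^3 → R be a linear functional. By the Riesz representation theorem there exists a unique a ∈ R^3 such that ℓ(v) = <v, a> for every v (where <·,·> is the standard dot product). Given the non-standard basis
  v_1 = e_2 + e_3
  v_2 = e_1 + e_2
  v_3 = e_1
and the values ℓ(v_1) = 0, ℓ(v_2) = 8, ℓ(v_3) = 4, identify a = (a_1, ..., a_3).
a = (4, 4, -4)

Write a = (a_1, ..., a_3) in the standard basis. For each basis vector v_i, ℓ(v_i) = <v_i, a> is a linear equation in the a_j's. Collect the n equations into a matrix system V a = ℓ, where row i of V is v_i (expressed in the standard basis). Since V is invertible (lower-triangular with 1s on the diagonal, up to permutation), solve by back-substitution:
  V =
[[0, 1, 1],
 [1, 1, 0],
 [1, 0, 0]]
  V a = (0, 8, 4)
Solving gives a = (4, 4, -4).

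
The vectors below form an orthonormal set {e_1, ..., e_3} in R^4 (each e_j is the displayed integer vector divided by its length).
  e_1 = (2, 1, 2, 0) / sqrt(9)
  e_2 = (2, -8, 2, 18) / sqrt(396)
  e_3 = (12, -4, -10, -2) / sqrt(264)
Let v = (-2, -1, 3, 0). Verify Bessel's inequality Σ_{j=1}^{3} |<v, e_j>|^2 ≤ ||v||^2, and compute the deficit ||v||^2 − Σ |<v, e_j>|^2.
Σ |<v, e_j>|^2 = 59/6; ||v||^2 = 14; deficit = 25/6

Write each e_j = u_j / sqrt(<u_j, u_j>) where u_j is the displayed integer vector. Then <v, e_j> = <v, u_j> / sqrt(<u_j, u_j>), so |<v, e_j>|^2 = <v, u_j>^2 / <u_j, u_j>.
Coefficients: <v, e_1> = 1/sqrt(9), <v, e_2> = 10/sqrt(396), <v, e_3> = -50/sqrt(264).
Square and sum: Σ |<v, e_j>|^2 = 59/6.
Compute ||v||^2 = v·v = 14.
Deficit = 14 − 59/6 = 25/6 ≥ 0, confirming Bessel's inequality. (The deficit equals ||v − Σ <v,e_j> e_j||^2, the squared distance from v to span{e_j}.)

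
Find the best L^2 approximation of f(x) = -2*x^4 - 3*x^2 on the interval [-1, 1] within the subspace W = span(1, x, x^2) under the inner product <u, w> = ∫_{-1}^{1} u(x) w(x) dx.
g(x) = 6/35 - 33*x^2/7

The best approximation g ∈ W is the orthogonal projection of f onto W. Writing g = a_0 + a_1 x + a_2 x^2, the coefficients solve the normal equations G · a = b where
  G_{ij} = <φ_i, φ_j> and b_i = <f, φ_i>, with φ_0 = 1, φ_1 = x, φ_2 = x^2.
G =
  [2, 0, 2/3]
  [0, 2/3, 0]
  [2/3, 0, 2/5],
b = (-14/5, 0, -62/35).
Solving gives a_0 = 6/35, a_1 = 0, a_2 = -33/7, so
  g(x) = 6/35 - 33*x^2/7.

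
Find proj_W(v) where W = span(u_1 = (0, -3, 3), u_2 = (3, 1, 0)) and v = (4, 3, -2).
proj_W(v) = (75/19, 60/19, -35/19)

Set up U = [u_1 | ... | u_2] ∈ R^(3×2). The projector onto W = col(U) is P = U (U^T U)^(-1) U^T.
Compute U^T U =
  [18, -3]
  [-3, 10],
and U^T v = (-15, 15).
Solve U^T U · c = U^T v for the coefficients: c = (-35/57, 25/19). The projection is proj_W(v) = U c.
Check: (v - proj_W(v)) · u_1 = 0  (should be 0).
Check: (v - proj_W(v)) · u_2 = 0  (should be 0).
Result: proj_W(v) = (75/19, 60/19, -35/19).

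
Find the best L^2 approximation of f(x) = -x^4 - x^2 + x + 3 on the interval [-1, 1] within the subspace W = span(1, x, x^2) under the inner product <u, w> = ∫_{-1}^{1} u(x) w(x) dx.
g(x) = -13*x^2/7 + x + 108/35

The best approximation g ∈ W is the orthogonal projection of f onto W. Writing g = a_0 + a_1 x + a_2 x^2, the coefficients solve the normal equations G · a = b where
  G_{ij} = <φ_i, φ_j> and b_i = <f, φ_i>, with φ_0 = 1, φ_1 = x, φ_2 = x^2.
G =
  [2, 0, 2/3]
  [0, 2/3, 0]
  [2/3, 0, 2/5],
b = (74/15, 2/3, 46/35).
Solving gives a_0 = 108/35, a_1 = 1, a_2 = -13/7, so
  g(x) = -13*x^2/7 + x + 108/35.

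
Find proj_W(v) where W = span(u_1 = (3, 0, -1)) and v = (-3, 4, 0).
proj_W(v) = (-27/10, 0, 9/10)

Set up U = [u_1 | ... | u_1] ∈ R^(3×1). The projector onto W = col(U) is P = U (U^T U)^(-1) U^T.
Compute U^T U =
  [10],
and U^T v = (-9).
Solve U^T U · c = U^T v for the coefficients: c = (-9/10). The projection is proj_W(v) = U c.
Check: (v - proj_W(v)) · u_1 = 0  (should be 0).
Result: proj_W(v) = (-27/10, 0, 9/10).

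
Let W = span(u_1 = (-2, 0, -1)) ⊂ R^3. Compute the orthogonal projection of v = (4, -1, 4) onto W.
proj_W(v) = (24/5, 0, 12/5)

Set up U = [u_1 | ... | u_1] ∈ R^(3×1). The projector onto W = col(U) is P = U (U^T U)^(-1) U^T.
Compute U^T U =
  [5],
and U^T v = (-12).
Solve U^T U · c = U^T v for the coefficients: c = (-12/5). The projection is proj_W(v) = U c.
Check: (v - proj_W(v)) · u_1 = 0  (should be 0).
Result: proj_W(v) = (24/5, 0, 12/5).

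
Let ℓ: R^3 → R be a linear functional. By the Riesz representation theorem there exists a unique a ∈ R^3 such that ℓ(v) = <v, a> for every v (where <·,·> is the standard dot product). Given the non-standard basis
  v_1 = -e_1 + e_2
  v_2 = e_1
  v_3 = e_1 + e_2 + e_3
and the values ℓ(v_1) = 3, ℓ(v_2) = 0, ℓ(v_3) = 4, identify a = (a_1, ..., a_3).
a = (0, 3, 1)

Write a = (a_1, ..., a_3) in the standard basis. For each basis vector v_i, ℓ(v_i) = <v_i, a> is a linear equation in the a_j's. Collect the n equations into a matrix system V a = ℓ, where row i of V is v_i (expressed in the standard basis). Since V is invertible (lower-triangular with 1s on the diagonal, up to permutation), solve by back-substitution:
  V =
[[-1, 1, 0],
 [1, 0, 0],
 [1, 1, 1]]
  V a = (3, 0, 4)
Solving gives a = (0, 3, 1).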